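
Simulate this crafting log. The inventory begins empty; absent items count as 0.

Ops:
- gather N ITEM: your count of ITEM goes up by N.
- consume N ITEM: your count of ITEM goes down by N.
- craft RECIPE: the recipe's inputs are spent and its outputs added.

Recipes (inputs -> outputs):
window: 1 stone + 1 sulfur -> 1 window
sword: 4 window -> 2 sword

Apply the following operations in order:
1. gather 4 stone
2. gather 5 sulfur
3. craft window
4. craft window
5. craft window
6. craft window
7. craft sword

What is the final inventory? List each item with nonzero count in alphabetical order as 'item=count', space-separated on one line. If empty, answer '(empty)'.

After 1 (gather 4 stone): stone=4
After 2 (gather 5 sulfur): stone=4 sulfur=5
After 3 (craft window): stone=3 sulfur=4 window=1
After 4 (craft window): stone=2 sulfur=3 window=2
After 5 (craft window): stone=1 sulfur=2 window=3
After 6 (craft window): sulfur=1 window=4
After 7 (craft sword): sulfur=1 sword=2

Answer: sulfur=1 sword=2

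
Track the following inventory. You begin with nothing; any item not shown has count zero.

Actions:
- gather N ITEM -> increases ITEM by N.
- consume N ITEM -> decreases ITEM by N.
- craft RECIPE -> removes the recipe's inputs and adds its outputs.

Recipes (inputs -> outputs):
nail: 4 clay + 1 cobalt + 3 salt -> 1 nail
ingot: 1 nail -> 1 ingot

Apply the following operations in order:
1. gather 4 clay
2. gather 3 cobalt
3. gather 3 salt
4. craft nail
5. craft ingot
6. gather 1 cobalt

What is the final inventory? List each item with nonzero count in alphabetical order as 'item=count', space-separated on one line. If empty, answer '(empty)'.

After 1 (gather 4 clay): clay=4
After 2 (gather 3 cobalt): clay=4 cobalt=3
After 3 (gather 3 salt): clay=4 cobalt=3 salt=3
After 4 (craft nail): cobalt=2 nail=1
After 5 (craft ingot): cobalt=2 ingot=1
After 6 (gather 1 cobalt): cobalt=3 ingot=1

Answer: cobalt=3 ingot=1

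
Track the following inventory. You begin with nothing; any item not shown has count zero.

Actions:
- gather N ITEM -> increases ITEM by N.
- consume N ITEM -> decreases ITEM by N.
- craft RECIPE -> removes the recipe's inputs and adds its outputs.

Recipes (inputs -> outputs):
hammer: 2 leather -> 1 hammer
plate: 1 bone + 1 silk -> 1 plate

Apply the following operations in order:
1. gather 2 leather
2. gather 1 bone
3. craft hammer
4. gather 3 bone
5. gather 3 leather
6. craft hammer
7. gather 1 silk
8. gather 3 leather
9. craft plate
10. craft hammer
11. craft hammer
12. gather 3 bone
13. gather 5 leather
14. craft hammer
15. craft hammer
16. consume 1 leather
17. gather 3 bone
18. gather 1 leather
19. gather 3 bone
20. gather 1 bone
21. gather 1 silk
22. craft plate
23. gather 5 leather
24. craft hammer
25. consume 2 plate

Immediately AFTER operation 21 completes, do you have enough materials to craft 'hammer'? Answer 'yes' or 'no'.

After 1 (gather 2 leather): leather=2
After 2 (gather 1 bone): bone=1 leather=2
After 3 (craft hammer): bone=1 hammer=1
After 4 (gather 3 bone): bone=4 hammer=1
After 5 (gather 3 leather): bone=4 hammer=1 leather=3
After 6 (craft hammer): bone=4 hammer=2 leather=1
After 7 (gather 1 silk): bone=4 hammer=2 leather=1 silk=1
After 8 (gather 3 leather): bone=4 hammer=2 leather=4 silk=1
After 9 (craft plate): bone=3 hammer=2 leather=4 plate=1
After 10 (craft hammer): bone=3 hammer=3 leather=2 plate=1
After 11 (craft hammer): bone=3 hammer=4 plate=1
After 12 (gather 3 bone): bone=6 hammer=4 plate=1
After 13 (gather 5 leather): bone=6 hammer=4 leather=5 plate=1
After 14 (craft hammer): bone=6 hammer=5 leather=3 plate=1
After 15 (craft hammer): bone=6 hammer=6 leather=1 plate=1
After 16 (consume 1 leather): bone=6 hammer=6 plate=1
After 17 (gather 3 bone): bone=9 hammer=6 plate=1
After 18 (gather 1 leather): bone=9 hammer=6 leather=1 plate=1
After 19 (gather 3 bone): bone=12 hammer=6 leather=1 plate=1
After 20 (gather 1 bone): bone=13 hammer=6 leather=1 plate=1
After 21 (gather 1 silk): bone=13 hammer=6 leather=1 plate=1 silk=1

Answer: no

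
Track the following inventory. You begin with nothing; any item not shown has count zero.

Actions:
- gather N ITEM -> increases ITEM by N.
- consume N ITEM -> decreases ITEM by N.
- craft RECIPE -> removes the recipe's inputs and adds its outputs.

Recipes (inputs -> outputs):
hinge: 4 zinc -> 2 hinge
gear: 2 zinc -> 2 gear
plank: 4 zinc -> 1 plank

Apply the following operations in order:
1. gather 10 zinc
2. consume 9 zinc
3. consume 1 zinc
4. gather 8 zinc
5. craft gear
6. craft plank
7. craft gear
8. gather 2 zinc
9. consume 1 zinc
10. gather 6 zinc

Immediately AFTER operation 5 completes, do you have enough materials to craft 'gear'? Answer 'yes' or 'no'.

Answer: yes

Derivation:
After 1 (gather 10 zinc): zinc=10
After 2 (consume 9 zinc): zinc=1
After 3 (consume 1 zinc): (empty)
After 4 (gather 8 zinc): zinc=8
After 5 (craft gear): gear=2 zinc=6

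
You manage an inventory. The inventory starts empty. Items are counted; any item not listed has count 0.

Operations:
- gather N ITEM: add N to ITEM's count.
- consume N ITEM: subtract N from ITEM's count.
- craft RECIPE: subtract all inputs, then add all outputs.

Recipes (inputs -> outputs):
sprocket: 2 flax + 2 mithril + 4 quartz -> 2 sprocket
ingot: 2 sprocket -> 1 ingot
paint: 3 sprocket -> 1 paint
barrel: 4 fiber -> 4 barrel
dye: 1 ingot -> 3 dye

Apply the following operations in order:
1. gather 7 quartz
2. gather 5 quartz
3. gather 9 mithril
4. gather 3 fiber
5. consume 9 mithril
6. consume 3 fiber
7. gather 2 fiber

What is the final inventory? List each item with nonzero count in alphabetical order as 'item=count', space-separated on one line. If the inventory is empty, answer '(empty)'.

After 1 (gather 7 quartz): quartz=7
After 2 (gather 5 quartz): quartz=12
After 3 (gather 9 mithril): mithril=9 quartz=12
After 4 (gather 3 fiber): fiber=3 mithril=9 quartz=12
After 5 (consume 9 mithril): fiber=3 quartz=12
After 6 (consume 3 fiber): quartz=12
After 7 (gather 2 fiber): fiber=2 quartz=12

Answer: fiber=2 quartz=12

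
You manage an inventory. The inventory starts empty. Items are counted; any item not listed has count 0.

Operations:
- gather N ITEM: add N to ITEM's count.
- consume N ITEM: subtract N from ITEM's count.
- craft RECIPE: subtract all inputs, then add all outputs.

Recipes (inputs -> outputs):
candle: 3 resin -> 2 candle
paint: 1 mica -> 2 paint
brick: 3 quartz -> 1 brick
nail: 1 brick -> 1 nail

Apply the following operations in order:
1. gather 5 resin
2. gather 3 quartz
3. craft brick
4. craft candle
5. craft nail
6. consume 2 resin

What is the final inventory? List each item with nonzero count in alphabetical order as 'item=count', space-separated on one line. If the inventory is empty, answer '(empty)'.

After 1 (gather 5 resin): resin=5
After 2 (gather 3 quartz): quartz=3 resin=5
After 3 (craft brick): brick=1 resin=5
After 4 (craft candle): brick=1 candle=2 resin=2
After 5 (craft nail): candle=2 nail=1 resin=2
After 6 (consume 2 resin): candle=2 nail=1

Answer: candle=2 nail=1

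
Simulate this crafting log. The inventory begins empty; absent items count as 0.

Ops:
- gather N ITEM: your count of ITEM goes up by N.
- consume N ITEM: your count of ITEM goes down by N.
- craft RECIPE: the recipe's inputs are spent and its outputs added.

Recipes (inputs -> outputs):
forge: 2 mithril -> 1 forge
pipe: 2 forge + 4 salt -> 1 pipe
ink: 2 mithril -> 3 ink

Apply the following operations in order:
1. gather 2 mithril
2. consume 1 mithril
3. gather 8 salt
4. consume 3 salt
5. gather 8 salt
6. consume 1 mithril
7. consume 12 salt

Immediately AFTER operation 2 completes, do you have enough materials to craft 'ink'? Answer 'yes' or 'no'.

Answer: no

Derivation:
After 1 (gather 2 mithril): mithril=2
After 2 (consume 1 mithril): mithril=1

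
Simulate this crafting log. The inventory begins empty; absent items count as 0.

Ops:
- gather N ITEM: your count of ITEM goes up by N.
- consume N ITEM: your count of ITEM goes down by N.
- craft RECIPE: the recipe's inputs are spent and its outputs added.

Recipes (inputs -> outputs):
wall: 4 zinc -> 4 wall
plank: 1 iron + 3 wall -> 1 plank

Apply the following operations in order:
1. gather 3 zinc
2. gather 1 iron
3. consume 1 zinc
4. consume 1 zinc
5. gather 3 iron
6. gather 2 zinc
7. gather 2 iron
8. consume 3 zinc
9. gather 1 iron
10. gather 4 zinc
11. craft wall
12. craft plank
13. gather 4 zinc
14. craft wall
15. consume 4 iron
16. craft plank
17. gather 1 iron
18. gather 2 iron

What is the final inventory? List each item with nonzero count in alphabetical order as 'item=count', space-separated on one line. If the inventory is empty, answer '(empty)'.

Answer: iron=4 plank=2 wall=2

Derivation:
After 1 (gather 3 zinc): zinc=3
After 2 (gather 1 iron): iron=1 zinc=3
After 3 (consume 1 zinc): iron=1 zinc=2
After 4 (consume 1 zinc): iron=1 zinc=1
After 5 (gather 3 iron): iron=4 zinc=1
After 6 (gather 2 zinc): iron=4 zinc=3
After 7 (gather 2 iron): iron=6 zinc=3
After 8 (consume 3 zinc): iron=6
After 9 (gather 1 iron): iron=7
After 10 (gather 4 zinc): iron=7 zinc=4
After 11 (craft wall): iron=7 wall=4
After 12 (craft plank): iron=6 plank=1 wall=1
After 13 (gather 4 zinc): iron=6 plank=1 wall=1 zinc=4
After 14 (craft wall): iron=6 plank=1 wall=5
After 15 (consume 4 iron): iron=2 plank=1 wall=5
After 16 (craft plank): iron=1 plank=2 wall=2
After 17 (gather 1 iron): iron=2 plank=2 wall=2
After 18 (gather 2 iron): iron=4 plank=2 wall=2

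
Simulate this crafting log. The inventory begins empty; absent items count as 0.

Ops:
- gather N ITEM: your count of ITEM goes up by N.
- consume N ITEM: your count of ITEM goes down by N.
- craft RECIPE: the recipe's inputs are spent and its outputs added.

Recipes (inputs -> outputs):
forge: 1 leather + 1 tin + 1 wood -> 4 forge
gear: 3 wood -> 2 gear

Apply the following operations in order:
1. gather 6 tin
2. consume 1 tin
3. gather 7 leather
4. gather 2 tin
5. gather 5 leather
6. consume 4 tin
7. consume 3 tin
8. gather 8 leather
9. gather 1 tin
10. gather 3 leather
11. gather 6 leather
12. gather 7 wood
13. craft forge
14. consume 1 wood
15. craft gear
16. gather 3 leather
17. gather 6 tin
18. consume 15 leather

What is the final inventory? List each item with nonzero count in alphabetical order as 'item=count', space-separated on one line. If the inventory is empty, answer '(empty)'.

After 1 (gather 6 tin): tin=6
After 2 (consume 1 tin): tin=5
After 3 (gather 7 leather): leather=7 tin=5
After 4 (gather 2 tin): leather=7 tin=7
After 5 (gather 5 leather): leather=12 tin=7
After 6 (consume 4 tin): leather=12 tin=3
After 7 (consume 3 tin): leather=12
After 8 (gather 8 leather): leather=20
After 9 (gather 1 tin): leather=20 tin=1
After 10 (gather 3 leather): leather=23 tin=1
After 11 (gather 6 leather): leather=29 tin=1
After 12 (gather 7 wood): leather=29 tin=1 wood=7
After 13 (craft forge): forge=4 leather=28 wood=6
After 14 (consume 1 wood): forge=4 leather=28 wood=5
After 15 (craft gear): forge=4 gear=2 leather=28 wood=2
After 16 (gather 3 leather): forge=4 gear=2 leather=31 wood=2
After 17 (gather 6 tin): forge=4 gear=2 leather=31 tin=6 wood=2
After 18 (consume 15 leather): forge=4 gear=2 leather=16 tin=6 wood=2

Answer: forge=4 gear=2 leather=16 tin=6 wood=2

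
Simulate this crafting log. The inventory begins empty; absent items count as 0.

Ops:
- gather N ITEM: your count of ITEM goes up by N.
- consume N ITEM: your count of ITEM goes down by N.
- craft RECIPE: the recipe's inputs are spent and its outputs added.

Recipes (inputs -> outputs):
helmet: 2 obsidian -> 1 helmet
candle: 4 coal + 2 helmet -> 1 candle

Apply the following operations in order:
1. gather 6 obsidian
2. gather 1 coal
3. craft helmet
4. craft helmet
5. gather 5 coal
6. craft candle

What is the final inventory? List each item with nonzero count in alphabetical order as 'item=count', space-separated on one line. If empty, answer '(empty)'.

Answer: candle=1 coal=2 obsidian=2

Derivation:
After 1 (gather 6 obsidian): obsidian=6
After 2 (gather 1 coal): coal=1 obsidian=6
After 3 (craft helmet): coal=1 helmet=1 obsidian=4
After 4 (craft helmet): coal=1 helmet=2 obsidian=2
After 5 (gather 5 coal): coal=6 helmet=2 obsidian=2
After 6 (craft candle): candle=1 coal=2 obsidian=2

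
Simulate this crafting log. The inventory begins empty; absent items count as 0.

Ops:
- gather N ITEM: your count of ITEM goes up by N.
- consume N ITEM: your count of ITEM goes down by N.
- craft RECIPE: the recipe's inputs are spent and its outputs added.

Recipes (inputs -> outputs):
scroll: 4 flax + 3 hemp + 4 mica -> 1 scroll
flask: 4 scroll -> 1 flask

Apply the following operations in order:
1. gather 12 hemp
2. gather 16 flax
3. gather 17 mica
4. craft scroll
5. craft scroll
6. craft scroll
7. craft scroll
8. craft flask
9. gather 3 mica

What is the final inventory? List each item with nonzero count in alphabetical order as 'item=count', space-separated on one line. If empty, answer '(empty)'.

After 1 (gather 12 hemp): hemp=12
After 2 (gather 16 flax): flax=16 hemp=12
After 3 (gather 17 mica): flax=16 hemp=12 mica=17
After 4 (craft scroll): flax=12 hemp=9 mica=13 scroll=1
After 5 (craft scroll): flax=8 hemp=6 mica=9 scroll=2
After 6 (craft scroll): flax=4 hemp=3 mica=5 scroll=3
After 7 (craft scroll): mica=1 scroll=4
After 8 (craft flask): flask=1 mica=1
After 9 (gather 3 mica): flask=1 mica=4

Answer: flask=1 mica=4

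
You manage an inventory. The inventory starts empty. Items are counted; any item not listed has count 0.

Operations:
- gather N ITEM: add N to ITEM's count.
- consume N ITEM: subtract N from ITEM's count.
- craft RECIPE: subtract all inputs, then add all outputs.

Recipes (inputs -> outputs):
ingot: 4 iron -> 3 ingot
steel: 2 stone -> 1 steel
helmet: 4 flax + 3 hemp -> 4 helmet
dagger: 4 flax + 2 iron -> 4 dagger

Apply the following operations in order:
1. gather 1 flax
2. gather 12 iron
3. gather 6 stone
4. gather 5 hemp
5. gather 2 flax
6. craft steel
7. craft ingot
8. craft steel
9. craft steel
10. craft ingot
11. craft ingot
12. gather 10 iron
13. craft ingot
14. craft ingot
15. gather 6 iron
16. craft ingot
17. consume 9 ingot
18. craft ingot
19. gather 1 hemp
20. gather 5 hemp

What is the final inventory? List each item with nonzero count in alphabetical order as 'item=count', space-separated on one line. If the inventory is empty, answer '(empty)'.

Answer: flax=3 hemp=11 ingot=12 steel=3

Derivation:
After 1 (gather 1 flax): flax=1
After 2 (gather 12 iron): flax=1 iron=12
After 3 (gather 6 stone): flax=1 iron=12 stone=6
After 4 (gather 5 hemp): flax=1 hemp=5 iron=12 stone=6
After 5 (gather 2 flax): flax=3 hemp=5 iron=12 stone=6
After 6 (craft steel): flax=3 hemp=5 iron=12 steel=1 stone=4
After 7 (craft ingot): flax=3 hemp=5 ingot=3 iron=8 steel=1 stone=4
After 8 (craft steel): flax=3 hemp=5 ingot=3 iron=8 steel=2 stone=2
After 9 (craft steel): flax=3 hemp=5 ingot=3 iron=8 steel=3
After 10 (craft ingot): flax=3 hemp=5 ingot=6 iron=4 steel=3
After 11 (craft ingot): flax=3 hemp=5 ingot=9 steel=3
After 12 (gather 10 iron): flax=3 hemp=5 ingot=9 iron=10 steel=3
After 13 (craft ingot): flax=3 hemp=5 ingot=12 iron=6 steel=3
After 14 (craft ingot): flax=3 hemp=5 ingot=15 iron=2 steel=3
After 15 (gather 6 iron): flax=3 hemp=5 ingot=15 iron=8 steel=3
After 16 (craft ingot): flax=3 hemp=5 ingot=18 iron=4 steel=3
After 17 (consume 9 ingot): flax=3 hemp=5 ingot=9 iron=4 steel=3
After 18 (craft ingot): flax=3 hemp=5 ingot=12 steel=3
After 19 (gather 1 hemp): flax=3 hemp=6 ingot=12 steel=3
After 20 (gather 5 hemp): flax=3 hemp=11 ingot=12 steel=3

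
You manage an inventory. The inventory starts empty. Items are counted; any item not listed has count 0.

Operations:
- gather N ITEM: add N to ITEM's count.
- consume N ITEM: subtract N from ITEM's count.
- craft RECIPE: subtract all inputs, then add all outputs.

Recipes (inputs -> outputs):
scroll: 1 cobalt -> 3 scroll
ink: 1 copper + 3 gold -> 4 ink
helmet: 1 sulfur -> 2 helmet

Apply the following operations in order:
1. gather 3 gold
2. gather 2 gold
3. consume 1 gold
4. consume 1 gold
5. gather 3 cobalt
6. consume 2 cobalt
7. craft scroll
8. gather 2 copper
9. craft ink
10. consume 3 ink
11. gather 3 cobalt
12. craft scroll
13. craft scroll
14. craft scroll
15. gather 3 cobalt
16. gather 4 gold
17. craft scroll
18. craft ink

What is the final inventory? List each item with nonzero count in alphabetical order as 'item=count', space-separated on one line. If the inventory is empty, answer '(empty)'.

Answer: cobalt=2 gold=1 ink=5 scroll=15

Derivation:
After 1 (gather 3 gold): gold=3
After 2 (gather 2 gold): gold=5
After 3 (consume 1 gold): gold=4
After 4 (consume 1 gold): gold=3
After 5 (gather 3 cobalt): cobalt=3 gold=3
After 6 (consume 2 cobalt): cobalt=1 gold=3
After 7 (craft scroll): gold=3 scroll=3
After 8 (gather 2 copper): copper=2 gold=3 scroll=3
After 9 (craft ink): copper=1 ink=4 scroll=3
After 10 (consume 3 ink): copper=1 ink=1 scroll=3
After 11 (gather 3 cobalt): cobalt=3 copper=1 ink=1 scroll=3
After 12 (craft scroll): cobalt=2 copper=1 ink=1 scroll=6
After 13 (craft scroll): cobalt=1 copper=1 ink=1 scroll=9
After 14 (craft scroll): copper=1 ink=1 scroll=12
After 15 (gather 3 cobalt): cobalt=3 copper=1 ink=1 scroll=12
After 16 (gather 4 gold): cobalt=3 copper=1 gold=4 ink=1 scroll=12
After 17 (craft scroll): cobalt=2 copper=1 gold=4 ink=1 scroll=15
After 18 (craft ink): cobalt=2 gold=1 ink=5 scroll=15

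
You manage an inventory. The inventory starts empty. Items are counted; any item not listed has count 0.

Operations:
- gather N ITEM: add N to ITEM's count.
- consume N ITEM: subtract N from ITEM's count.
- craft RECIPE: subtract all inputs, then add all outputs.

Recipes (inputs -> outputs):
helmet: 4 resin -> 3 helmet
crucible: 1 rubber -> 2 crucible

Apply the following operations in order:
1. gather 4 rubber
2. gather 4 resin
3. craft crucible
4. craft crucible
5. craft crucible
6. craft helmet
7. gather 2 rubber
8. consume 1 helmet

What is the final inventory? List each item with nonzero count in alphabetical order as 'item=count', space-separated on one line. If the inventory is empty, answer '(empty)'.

Answer: crucible=6 helmet=2 rubber=3

Derivation:
After 1 (gather 4 rubber): rubber=4
After 2 (gather 4 resin): resin=4 rubber=4
After 3 (craft crucible): crucible=2 resin=4 rubber=3
After 4 (craft crucible): crucible=4 resin=4 rubber=2
After 5 (craft crucible): crucible=6 resin=4 rubber=1
After 6 (craft helmet): crucible=6 helmet=3 rubber=1
After 7 (gather 2 rubber): crucible=6 helmet=3 rubber=3
After 8 (consume 1 helmet): crucible=6 helmet=2 rubber=3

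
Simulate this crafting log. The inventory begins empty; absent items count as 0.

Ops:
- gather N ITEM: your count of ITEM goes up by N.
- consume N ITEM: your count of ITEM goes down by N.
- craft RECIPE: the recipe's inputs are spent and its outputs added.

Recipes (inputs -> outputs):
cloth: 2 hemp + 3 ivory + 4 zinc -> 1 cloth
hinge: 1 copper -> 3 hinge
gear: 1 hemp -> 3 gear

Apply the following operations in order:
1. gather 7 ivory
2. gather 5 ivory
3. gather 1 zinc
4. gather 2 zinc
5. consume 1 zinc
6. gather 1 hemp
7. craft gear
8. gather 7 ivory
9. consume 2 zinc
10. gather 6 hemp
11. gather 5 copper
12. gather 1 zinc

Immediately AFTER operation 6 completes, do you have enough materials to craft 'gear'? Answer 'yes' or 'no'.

After 1 (gather 7 ivory): ivory=7
After 2 (gather 5 ivory): ivory=12
After 3 (gather 1 zinc): ivory=12 zinc=1
After 4 (gather 2 zinc): ivory=12 zinc=3
After 5 (consume 1 zinc): ivory=12 zinc=2
After 6 (gather 1 hemp): hemp=1 ivory=12 zinc=2

Answer: yes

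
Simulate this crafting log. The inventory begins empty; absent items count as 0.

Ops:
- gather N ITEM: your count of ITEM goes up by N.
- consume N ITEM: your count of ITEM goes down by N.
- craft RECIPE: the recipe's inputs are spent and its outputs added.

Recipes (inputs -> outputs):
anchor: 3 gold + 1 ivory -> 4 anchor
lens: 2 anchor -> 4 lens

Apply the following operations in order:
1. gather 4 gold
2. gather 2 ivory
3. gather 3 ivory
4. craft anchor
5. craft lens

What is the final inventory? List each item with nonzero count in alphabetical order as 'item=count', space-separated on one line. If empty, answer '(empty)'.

Answer: anchor=2 gold=1 ivory=4 lens=4

Derivation:
After 1 (gather 4 gold): gold=4
After 2 (gather 2 ivory): gold=4 ivory=2
After 3 (gather 3 ivory): gold=4 ivory=5
After 4 (craft anchor): anchor=4 gold=1 ivory=4
After 5 (craft lens): anchor=2 gold=1 ivory=4 lens=4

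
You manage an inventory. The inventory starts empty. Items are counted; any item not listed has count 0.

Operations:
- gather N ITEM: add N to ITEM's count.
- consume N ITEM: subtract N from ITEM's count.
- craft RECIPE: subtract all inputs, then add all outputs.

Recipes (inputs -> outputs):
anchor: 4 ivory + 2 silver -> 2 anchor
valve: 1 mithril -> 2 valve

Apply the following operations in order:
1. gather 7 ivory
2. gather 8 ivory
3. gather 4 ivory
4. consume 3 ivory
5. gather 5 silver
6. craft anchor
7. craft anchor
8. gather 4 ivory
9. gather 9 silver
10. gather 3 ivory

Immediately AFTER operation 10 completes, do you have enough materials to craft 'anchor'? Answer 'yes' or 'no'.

Answer: yes

Derivation:
After 1 (gather 7 ivory): ivory=7
After 2 (gather 8 ivory): ivory=15
After 3 (gather 4 ivory): ivory=19
After 4 (consume 3 ivory): ivory=16
After 5 (gather 5 silver): ivory=16 silver=5
After 6 (craft anchor): anchor=2 ivory=12 silver=3
After 7 (craft anchor): anchor=4 ivory=8 silver=1
After 8 (gather 4 ivory): anchor=4 ivory=12 silver=1
After 9 (gather 9 silver): anchor=4 ivory=12 silver=10
After 10 (gather 3 ivory): anchor=4 ivory=15 silver=10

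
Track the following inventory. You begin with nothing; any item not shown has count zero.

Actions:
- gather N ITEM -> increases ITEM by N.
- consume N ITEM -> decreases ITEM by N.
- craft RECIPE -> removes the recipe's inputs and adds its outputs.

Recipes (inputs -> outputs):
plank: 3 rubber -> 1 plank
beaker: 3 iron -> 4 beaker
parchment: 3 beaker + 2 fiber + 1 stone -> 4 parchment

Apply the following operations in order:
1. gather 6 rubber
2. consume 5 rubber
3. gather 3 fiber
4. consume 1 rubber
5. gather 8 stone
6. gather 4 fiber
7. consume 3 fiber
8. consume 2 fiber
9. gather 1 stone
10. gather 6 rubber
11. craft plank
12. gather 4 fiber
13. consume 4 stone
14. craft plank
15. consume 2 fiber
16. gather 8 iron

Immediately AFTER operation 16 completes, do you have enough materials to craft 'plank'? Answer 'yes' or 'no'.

After 1 (gather 6 rubber): rubber=6
After 2 (consume 5 rubber): rubber=1
After 3 (gather 3 fiber): fiber=3 rubber=1
After 4 (consume 1 rubber): fiber=3
After 5 (gather 8 stone): fiber=3 stone=8
After 6 (gather 4 fiber): fiber=7 stone=8
After 7 (consume 3 fiber): fiber=4 stone=8
After 8 (consume 2 fiber): fiber=2 stone=8
After 9 (gather 1 stone): fiber=2 stone=9
After 10 (gather 6 rubber): fiber=2 rubber=6 stone=9
After 11 (craft plank): fiber=2 plank=1 rubber=3 stone=9
After 12 (gather 4 fiber): fiber=6 plank=1 rubber=3 stone=9
After 13 (consume 4 stone): fiber=6 plank=1 rubber=3 stone=5
After 14 (craft plank): fiber=6 plank=2 stone=5
After 15 (consume 2 fiber): fiber=4 plank=2 stone=5
After 16 (gather 8 iron): fiber=4 iron=8 plank=2 stone=5

Answer: no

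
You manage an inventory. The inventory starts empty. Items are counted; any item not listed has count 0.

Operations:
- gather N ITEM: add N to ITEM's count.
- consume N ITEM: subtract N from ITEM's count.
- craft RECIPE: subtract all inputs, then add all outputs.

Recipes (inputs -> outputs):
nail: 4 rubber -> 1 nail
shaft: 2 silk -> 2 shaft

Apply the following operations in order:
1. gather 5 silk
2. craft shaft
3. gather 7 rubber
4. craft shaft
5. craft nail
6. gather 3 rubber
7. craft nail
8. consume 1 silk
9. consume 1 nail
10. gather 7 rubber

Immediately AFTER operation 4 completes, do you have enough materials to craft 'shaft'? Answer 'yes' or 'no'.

Answer: no

Derivation:
After 1 (gather 5 silk): silk=5
After 2 (craft shaft): shaft=2 silk=3
After 3 (gather 7 rubber): rubber=7 shaft=2 silk=3
After 4 (craft shaft): rubber=7 shaft=4 silk=1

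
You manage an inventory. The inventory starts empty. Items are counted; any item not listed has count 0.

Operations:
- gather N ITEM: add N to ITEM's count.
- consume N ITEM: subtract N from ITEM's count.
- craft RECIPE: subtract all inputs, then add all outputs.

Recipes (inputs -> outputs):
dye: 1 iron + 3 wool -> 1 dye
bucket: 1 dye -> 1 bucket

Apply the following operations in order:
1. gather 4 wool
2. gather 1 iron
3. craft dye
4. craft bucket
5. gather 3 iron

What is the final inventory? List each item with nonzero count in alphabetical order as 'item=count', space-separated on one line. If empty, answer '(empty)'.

After 1 (gather 4 wool): wool=4
After 2 (gather 1 iron): iron=1 wool=4
After 3 (craft dye): dye=1 wool=1
After 4 (craft bucket): bucket=1 wool=1
After 5 (gather 3 iron): bucket=1 iron=3 wool=1

Answer: bucket=1 iron=3 wool=1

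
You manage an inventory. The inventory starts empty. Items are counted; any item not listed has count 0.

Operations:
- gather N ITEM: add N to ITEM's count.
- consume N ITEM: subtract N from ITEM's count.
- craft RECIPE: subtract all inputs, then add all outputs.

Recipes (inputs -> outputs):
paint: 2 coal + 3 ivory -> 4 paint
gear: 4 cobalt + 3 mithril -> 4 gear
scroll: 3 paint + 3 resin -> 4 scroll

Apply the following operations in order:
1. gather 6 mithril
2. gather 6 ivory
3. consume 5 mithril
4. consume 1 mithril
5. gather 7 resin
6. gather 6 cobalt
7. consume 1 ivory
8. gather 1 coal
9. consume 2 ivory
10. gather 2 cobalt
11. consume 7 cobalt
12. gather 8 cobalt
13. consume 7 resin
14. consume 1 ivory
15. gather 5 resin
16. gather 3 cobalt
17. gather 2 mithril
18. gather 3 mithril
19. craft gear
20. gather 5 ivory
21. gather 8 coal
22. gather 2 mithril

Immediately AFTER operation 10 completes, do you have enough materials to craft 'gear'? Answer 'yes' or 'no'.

After 1 (gather 6 mithril): mithril=6
After 2 (gather 6 ivory): ivory=6 mithril=6
After 3 (consume 5 mithril): ivory=6 mithril=1
After 4 (consume 1 mithril): ivory=6
After 5 (gather 7 resin): ivory=6 resin=7
After 6 (gather 6 cobalt): cobalt=6 ivory=6 resin=7
After 7 (consume 1 ivory): cobalt=6 ivory=5 resin=7
After 8 (gather 1 coal): coal=1 cobalt=6 ivory=5 resin=7
After 9 (consume 2 ivory): coal=1 cobalt=6 ivory=3 resin=7
After 10 (gather 2 cobalt): coal=1 cobalt=8 ivory=3 resin=7

Answer: no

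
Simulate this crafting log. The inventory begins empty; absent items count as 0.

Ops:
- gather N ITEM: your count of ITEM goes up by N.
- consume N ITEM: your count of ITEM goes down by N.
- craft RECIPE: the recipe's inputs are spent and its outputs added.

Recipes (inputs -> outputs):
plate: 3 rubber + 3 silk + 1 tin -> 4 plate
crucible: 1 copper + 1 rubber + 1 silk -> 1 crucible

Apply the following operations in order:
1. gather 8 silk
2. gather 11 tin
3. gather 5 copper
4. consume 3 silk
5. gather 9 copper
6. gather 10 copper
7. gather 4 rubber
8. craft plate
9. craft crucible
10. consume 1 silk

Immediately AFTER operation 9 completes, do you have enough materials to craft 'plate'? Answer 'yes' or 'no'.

Answer: no

Derivation:
After 1 (gather 8 silk): silk=8
After 2 (gather 11 tin): silk=8 tin=11
After 3 (gather 5 copper): copper=5 silk=8 tin=11
After 4 (consume 3 silk): copper=5 silk=5 tin=11
After 5 (gather 9 copper): copper=14 silk=5 tin=11
After 6 (gather 10 copper): copper=24 silk=5 tin=11
After 7 (gather 4 rubber): copper=24 rubber=4 silk=5 tin=11
After 8 (craft plate): copper=24 plate=4 rubber=1 silk=2 tin=10
After 9 (craft crucible): copper=23 crucible=1 plate=4 silk=1 tin=10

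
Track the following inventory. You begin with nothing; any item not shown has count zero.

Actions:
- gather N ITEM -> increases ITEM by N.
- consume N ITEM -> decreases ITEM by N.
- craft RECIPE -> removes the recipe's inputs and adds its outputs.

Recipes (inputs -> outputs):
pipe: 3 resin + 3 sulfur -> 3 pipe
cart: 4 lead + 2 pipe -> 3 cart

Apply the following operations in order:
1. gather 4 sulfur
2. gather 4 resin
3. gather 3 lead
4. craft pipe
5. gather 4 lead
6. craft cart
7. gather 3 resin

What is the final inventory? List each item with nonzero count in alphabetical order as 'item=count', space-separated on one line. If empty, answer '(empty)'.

Answer: cart=3 lead=3 pipe=1 resin=4 sulfur=1

Derivation:
After 1 (gather 4 sulfur): sulfur=4
After 2 (gather 4 resin): resin=4 sulfur=4
After 3 (gather 3 lead): lead=3 resin=4 sulfur=4
After 4 (craft pipe): lead=3 pipe=3 resin=1 sulfur=1
After 5 (gather 4 lead): lead=7 pipe=3 resin=1 sulfur=1
After 6 (craft cart): cart=3 lead=3 pipe=1 resin=1 sulfur=1
After 7 (gather 3 resin): cart=3 lead=3 pipe=1 resin=4 sulfur=1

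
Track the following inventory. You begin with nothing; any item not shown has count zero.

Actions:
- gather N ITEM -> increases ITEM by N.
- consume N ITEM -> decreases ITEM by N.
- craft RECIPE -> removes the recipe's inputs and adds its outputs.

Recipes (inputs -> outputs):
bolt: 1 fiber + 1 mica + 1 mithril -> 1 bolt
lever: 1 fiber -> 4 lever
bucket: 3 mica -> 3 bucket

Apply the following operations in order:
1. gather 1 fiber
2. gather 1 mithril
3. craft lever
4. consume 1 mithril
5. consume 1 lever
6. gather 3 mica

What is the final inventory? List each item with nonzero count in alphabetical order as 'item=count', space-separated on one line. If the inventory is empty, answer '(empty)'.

Answer: lever=3 mica=3

Derivation:
After 1 (gather 1 fiber): fiber=1
After 2 (gather 1 mithril): fiber=1 mithril=1
After 3 (craft lever): lever=4 mithril=1
After 4 (consume 1 mithril): lever=4
After 5 (consume 1 lever): lever=3
After 6 (gather 3 mica): lever=3 mica=3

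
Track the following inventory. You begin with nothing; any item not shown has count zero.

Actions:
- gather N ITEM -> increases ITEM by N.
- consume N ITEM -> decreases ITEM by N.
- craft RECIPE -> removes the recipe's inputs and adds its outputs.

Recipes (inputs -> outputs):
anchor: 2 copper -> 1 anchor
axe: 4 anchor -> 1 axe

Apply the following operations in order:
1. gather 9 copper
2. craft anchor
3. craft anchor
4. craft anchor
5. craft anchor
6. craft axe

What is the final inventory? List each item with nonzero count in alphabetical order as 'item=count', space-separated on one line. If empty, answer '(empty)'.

After 1 (gather 9 copper): copper=9
After 2 (craft anchor): anchor=1 copper=7
After 3 (craft anchor): anchor=2 copper=5
After 4 (craft anchor): anchor=3 copper=3
After 5 (craft anchor): anchor=4 copper=1
After 6 (craft axe): axe=1 copper=1

Answer: axe=1 copper=1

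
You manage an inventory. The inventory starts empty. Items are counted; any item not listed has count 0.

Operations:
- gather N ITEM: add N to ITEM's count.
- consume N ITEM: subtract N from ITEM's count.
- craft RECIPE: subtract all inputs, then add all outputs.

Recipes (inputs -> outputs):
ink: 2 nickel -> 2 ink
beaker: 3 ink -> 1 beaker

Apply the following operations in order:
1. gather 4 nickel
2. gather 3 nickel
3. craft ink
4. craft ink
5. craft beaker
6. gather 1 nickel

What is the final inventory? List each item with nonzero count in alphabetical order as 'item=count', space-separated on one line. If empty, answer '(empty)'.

Answer: beaker=1 ink=1 nickel=4

Derivation:
After 1 (gather 4 nickel): nickel=4
After 2 (gather 3 nickel): nickel=7
After 3 (craft ink): ink=2 nickel=5
After 4 (craft ink): ink=4 nickel=3
After 5 (craft beaker): beaker=1 ink=1 nickel=3
After 6 (gather 1 nickel): beaker=1 ink=1 nickel=4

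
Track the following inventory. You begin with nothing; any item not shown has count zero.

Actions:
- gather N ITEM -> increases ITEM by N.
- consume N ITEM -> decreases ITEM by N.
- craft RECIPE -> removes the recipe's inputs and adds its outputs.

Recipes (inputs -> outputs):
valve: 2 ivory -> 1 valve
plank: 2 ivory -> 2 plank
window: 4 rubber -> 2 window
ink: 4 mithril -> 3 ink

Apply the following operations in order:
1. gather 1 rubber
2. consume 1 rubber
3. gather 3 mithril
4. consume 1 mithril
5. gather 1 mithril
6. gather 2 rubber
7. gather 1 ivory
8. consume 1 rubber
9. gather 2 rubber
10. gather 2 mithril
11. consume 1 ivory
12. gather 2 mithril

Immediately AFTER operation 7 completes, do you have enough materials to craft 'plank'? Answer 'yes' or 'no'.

Answer: no

Derivation:
After 1 (gather 1 rubber): rubber=1
After 2 (consume 1 rubber): (empty)
After 3 (gather 3 mithril): mithril=3
After 4 (consume 1 mithril): mithril=2
After 5 (gather 1 mithril): mithril=3
After 6 (gather 2 rubber): mithril=3 rubber=2
After 7 (gather 1 ivory): ivory=1 mithril=3 rubber=2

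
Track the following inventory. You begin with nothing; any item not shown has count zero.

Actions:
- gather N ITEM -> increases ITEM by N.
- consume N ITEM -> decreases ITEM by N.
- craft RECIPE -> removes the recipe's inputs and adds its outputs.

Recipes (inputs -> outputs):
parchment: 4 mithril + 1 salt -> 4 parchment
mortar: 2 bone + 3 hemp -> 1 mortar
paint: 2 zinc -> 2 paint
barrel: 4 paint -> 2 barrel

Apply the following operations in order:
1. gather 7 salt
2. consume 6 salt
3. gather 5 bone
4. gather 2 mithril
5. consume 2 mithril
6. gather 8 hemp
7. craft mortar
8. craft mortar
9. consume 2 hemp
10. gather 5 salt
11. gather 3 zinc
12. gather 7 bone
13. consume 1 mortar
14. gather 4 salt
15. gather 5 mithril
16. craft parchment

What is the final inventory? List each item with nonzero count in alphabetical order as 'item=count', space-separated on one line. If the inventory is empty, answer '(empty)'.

After 1 (gather 7 salt): salt=7
After 2 (consume 6 salt): salt=1
After 3 (gather 5 bone): bone=5 salt=1
After 4 (gather 2 mithril): bone=5 mithril=2 salt=1
After 5 (consume 2 mithril): bone=5 salt=1
After 6 (gather 8 hemp): bone=5 hemp=8 salt=1
After 7 (craft mortar): bone=3 hemp=5 mortar=1 salt=1
After 8 (craft mortar): bone=1 hemp=2 mortar=2 salt=1
After 9 (consume 2 hemp): bone=1 mortar=2 salt=1
After 10 (gather 5 salt): bone=1 mortar=2 salt=6
After 11 (gather 3 zinc): bone=1 mortar=2 salt=6 zinc=3
After 12 (gather 7 bone): bone=8 mortar=2 salt=6 zinc=3
After 13 (consume 1 mortar): bone=8 mortar=1 salt=6 zinc=3
After 14 (gather 4 salt): bone=8 mortar=1 salt=10 zinc=3
After 15 (gather 5 mithril): bone=8 mithril=5 mortar=1 salt=10 zinc=3
After 16 (craft parchment): bone=8 mithril=1 mortar=1 parchment=4 salt=9 zinc=3

Answer: bone=8 mithril=1 mortar=1 parchment=4 salt=9 zinc=3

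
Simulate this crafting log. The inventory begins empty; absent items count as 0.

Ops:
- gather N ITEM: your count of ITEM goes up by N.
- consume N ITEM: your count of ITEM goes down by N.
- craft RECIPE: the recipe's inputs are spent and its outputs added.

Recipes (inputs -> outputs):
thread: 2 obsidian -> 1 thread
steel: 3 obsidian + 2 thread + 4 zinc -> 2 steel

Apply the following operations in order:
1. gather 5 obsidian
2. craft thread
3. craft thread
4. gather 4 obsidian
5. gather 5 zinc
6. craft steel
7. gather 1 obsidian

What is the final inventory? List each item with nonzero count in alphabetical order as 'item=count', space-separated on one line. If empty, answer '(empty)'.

Answer: obsidian=3 steel=2 zinc=1

Derivation:
After 1 (gather 5 obsidian): obsidian=5
After 2 (craft thread): obsidian=3 thread=1
After 3 (craft thread): obsidian=1 thread=2
After 4 (gather 4 obsidian): obsidian=5 thread=2
After 5 (gather 5 zinc): obsidian=5 thread=2 zinc=5
After 6 (craft steel): obsidian=2 steel=2 zinc=1
After 7 (gather 1 obsidian): obsidian=3 steel=2 zinc=1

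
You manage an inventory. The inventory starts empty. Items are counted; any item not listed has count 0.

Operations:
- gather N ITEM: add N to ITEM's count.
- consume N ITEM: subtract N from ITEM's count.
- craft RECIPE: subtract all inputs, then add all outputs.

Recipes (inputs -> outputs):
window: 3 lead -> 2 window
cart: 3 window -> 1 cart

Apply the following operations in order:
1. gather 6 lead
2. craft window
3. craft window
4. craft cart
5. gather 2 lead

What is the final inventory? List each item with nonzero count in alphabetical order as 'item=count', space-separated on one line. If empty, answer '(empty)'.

After 1 (gather 6 lead): lead=6
After 2 (craft window): lead=3 window=2
After 3 (craft window): window=4
After 4 (craft cart): cart=1 window=1
After 5 (gather 2 lead): cart=1 lead=2 window=1

Answer: cart=1 lead=2 window=1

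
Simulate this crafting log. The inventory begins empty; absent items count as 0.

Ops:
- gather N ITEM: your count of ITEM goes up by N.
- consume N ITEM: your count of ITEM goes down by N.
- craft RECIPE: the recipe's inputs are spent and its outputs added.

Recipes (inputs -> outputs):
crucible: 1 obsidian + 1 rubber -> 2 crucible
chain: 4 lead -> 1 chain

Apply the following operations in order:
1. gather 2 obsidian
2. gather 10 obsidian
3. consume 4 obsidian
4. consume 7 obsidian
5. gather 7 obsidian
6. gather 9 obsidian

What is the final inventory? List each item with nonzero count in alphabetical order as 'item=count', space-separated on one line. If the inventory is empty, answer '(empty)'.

After 1 (gather 2 obsidian): obsidian=2
After 2 (gather 10 obsidian): obsidian=12
After 3 (consume 4 obsidian): obsidian=8
After 4 (consume 7 obsidian): obsidian=1
After 5 (gather 7 obsidian): obsidian=8
After 6 (gather 9 obsidian): obsidian=17

Answer: obsidian=17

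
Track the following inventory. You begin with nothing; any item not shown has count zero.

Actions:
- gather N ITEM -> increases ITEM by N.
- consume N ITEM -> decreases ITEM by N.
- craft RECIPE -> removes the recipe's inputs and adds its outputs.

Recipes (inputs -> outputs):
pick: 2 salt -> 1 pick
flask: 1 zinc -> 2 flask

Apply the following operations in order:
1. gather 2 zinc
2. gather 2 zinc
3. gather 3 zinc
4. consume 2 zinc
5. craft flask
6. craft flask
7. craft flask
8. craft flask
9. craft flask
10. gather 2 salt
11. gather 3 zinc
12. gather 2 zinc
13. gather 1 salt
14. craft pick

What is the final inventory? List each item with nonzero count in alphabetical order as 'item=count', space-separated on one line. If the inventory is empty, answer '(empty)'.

After 1 (gather 2 zinc): zinc=2
After 2 (gather 2 zinc): zinc=4
After 3 (gather 3 zinc): zinc=7
After 4 (consume 2 zinc): zinc=5
After 5 (craft flask): flask=2 zinc=4
After 6 (craft flask): flask=4 zinc=3
After 7 (craft flask): flask=6 zinc=2
After 8 (craft flask): flask=8 zinc=1
After 9 (craft flask): flask=10
After 10 (gather 2 salt): flask=10 salt=2
After 11 (gather 3 zinc): flask=10 salt=2 zinc=3
After 12 (gather 2 zinc): flask=10 salt=2 zinc=5
After 13 (gather 1 salt): flask=10 salt=3 zinc=5
After 14 (craft pick): flask=10 pick=1 salt=1 zinc=5

Answer: flask=10 pick=1 salt=1 zinc=5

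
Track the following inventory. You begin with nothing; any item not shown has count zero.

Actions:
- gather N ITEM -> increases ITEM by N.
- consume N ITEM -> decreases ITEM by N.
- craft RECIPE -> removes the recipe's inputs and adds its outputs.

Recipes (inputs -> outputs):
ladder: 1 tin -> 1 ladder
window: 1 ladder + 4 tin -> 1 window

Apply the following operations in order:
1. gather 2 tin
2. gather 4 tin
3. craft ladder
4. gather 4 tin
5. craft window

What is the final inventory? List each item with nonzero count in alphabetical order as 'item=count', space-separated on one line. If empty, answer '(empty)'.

After 1 (gather 2 tin): tin=2
After 2 (gather 4 tin): tin=6
After 3 (craft ladder): ladder=1 tin=5
After 4 (gather 4 tin): ladder=1 tin=9
After 5 (craft window): tin=5 window=1

Answer: tin=5 window=1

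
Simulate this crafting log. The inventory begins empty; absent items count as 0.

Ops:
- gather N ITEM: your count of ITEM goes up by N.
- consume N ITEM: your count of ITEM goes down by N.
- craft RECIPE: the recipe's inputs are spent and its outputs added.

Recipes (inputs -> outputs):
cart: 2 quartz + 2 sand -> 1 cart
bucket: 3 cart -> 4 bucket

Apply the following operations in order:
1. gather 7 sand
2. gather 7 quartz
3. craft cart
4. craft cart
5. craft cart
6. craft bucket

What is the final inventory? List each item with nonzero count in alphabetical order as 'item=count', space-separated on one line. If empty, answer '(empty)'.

After 1 (gather 7 sand): sand=7
After 2 (gather 7 quartz): quartz=7 sand=7
After 3 (craft cart): cart=1 quartz=5 sand=5
After 4 (craft cart): cart=2 quartz=3 sand=3
After 5 (craft cart): cart=3 quartz=1 sand=1
After 6 (craft bucket): bucket=4 quartz=1 sand=1

Answer: bucket=4 quartz=1 sand=1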